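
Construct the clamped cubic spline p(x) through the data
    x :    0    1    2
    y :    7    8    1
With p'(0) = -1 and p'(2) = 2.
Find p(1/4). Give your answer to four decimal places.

Let M_i = p''(x_i). Step sizes h_i = 1, 1; slopes of the chords Δ_i = (y_(i+1) - y_i)/h_i = 1, -7.
  1·M_0 + 4·M_1 + 1·M_2 = 6(Δ_1 - Δ_0) = -48
Clamped end conditions give two more equations: 2h_0·M_0 + h_0·M_1 = 6(Δ_0 - p'(0)) = 12 and h_1·M_1 + 2h_1·M_2 = 6(p'(2) - Δ_1) = 54.
Solving the tridiagonal system: M_0 = 39/2, M_1 = -27, M_2 = 81/2.
On [0, 1], p(x) = 7 - 1·x + 39/4·x² - 31/4·x³.
With x = 1/4: p(1/4) = 1853/256.

7.2383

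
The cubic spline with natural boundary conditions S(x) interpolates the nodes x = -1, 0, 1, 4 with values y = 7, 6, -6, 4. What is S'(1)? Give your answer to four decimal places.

-10.6667

Let M_i = S''(x_i). Step sizes h_i = 1, 1, 3; slopes of the chords Δ_i = (y_(i+1) - y_i)/h_i = -1, -12, 10/3.
  1·M_0 + 4·M_1 + 1·M_2 = 6(Δ_1 - Δ_0) = -66
  1·M_1 + 8·M_2 + 3·M_3 = 6(Δ_2 - Δ_1) = 92
Natural end conditions: M_0 = M_3 = 0.
Forward elimination and back-substitution give M_0 = 0, M_1 = -20, M_2 = 14, M_3 = 0.
On [1, 4], S'(x) = b_2 + 2c_2·(x - 1) + 3d_2·(x - 1)² with b_2 = Δ_2 - h_2(2M_2 + M_3)/6 = -32/3, c_2 = M_2/2 = 7, d_2 = (M_3 - M_2)/(6h_2) = -7/9. So S'(1) = -32/3.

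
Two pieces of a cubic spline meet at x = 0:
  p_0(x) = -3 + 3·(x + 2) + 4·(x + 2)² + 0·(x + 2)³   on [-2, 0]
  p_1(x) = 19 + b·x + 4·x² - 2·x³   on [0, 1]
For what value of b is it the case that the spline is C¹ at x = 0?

p_0'(x) = 3 + 8·(x + 2) + 0·(x + 2)², so p_0'(0) = 19. On the right, p_1'(0) = b, so b = 19.

19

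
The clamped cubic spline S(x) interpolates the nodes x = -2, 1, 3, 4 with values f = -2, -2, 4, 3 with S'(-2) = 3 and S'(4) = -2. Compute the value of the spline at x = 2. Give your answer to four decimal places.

Write M_i for S''(x_i). With h_i = 3, 2, 1 and divided differences Δ_i = 0, 3, -1, the continuity of S' gives the tridiagonal system
  3·M_0 + 10·M_1 + 2·M_2 = 6(Δ_1 - Δ_0) = 18
  2·M_1 + 6·M_2 + 1·M_3 = 6(Δ_2 - Δ_1) = -24
Clamped end conditions give two more equations: 2h_0·M_0 + h_0·M_1 = 6(Δ_0 - S'(-2)) = -18 and h_2·M_2 + 2h_2·M_3 = 6(S'(4) - Δ_2) = -6.
Hence M_0 = -298/57, M_1 = 254/57, M_2 = -310/57, M_3 = -16/57.
On [1, 3], S(x) = -2 + 35/19·(x - 1) + 127/57·(x - 1)² - 47/57·(x - 1)³.
With (x - 1) = 1: S(2) = 71/57.

1.2456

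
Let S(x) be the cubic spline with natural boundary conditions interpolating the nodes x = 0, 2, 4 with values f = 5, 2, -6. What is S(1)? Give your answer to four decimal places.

Let M_i = S''(x_i). Step sizes h_i = 2, 2; slopes of the chords Δ_i = (y_(i+1) - y_i)/h_i = -3/2, -4.
  2·M_0 + 8·M_1 + 2·M_2 = 6(Δ_1 - Δ_0) = -15
Natural end conditions: M_0 = M_2 = 0.
Solving: M_0 = 0, M_1 = -15/8, M_2 = 0.
On [0, 2], S(x) = 5 - 7/8·x + 0·x² - 5/32·x³.
With x = 1: S(1) = 127/32.

3.9688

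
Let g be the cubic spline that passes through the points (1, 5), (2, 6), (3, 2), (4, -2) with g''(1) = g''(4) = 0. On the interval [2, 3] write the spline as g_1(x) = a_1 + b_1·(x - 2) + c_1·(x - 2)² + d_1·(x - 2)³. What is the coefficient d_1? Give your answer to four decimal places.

With m_i denoting the second derivative at x_i, h_i = 1, 1, 1, and Δ_i = (y_(i+1) − y_i)/h_i = 1, -4, -4:
  1·m_0 + 4·m_1 + 1·m_2 = 6(Δ_1 - Δ_0) = -30
  1·m_1 + 4·m_2 + 1·m_3 = 6(Δ_2 - Δ_1) = 0
Natural end conditions: m_0 = m_3 = 0.
Solving the tridiagonal system: m_0 = 0, m_1 = -8, m_2 = 2, m_3 = 0.
On [2, 3], with g_1(x) = a_1 + b_1·(x - 2) + c_1·(x - 2)² + d_1·(x - 2)³: c_1 = m_1/2 = -4, d_1 = (m_2 - m_1)/(6h_1) = 5/3, b_1 = Δ_1 - h_1(2m_1 + m_2)/6 = -5/3.

1.6667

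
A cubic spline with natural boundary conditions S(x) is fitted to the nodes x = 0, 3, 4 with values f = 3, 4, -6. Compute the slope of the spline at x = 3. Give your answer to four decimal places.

-7.4167

With M_i denoting the second derivative at x_i, h_i = 3, 1, and Δ_i = (y_(i+1) − y_i)/h_i = 1/3, -10:
  3·M_0 + 8·M_1 + 1·M_2 = 6(Δ_1 - Δ_0) = -62
Natural end conditions: M_0 = M_2 = 0.
Hence M_0 = 0, M_1 = -31/4, M_2 = 0.
On [3, 4], S'(x) = b_1 + 2c_1·(x - 3) + 3d_1·(x - 3)² with b_1 = Δ_1 - h_1(2M_1 + M_2)/6 = -89/12, c_1 = M_1/2 = -31/8, d_1 = (M_2 - M_1)/(6h_1) = 31/24. So S'(3) = -89/12.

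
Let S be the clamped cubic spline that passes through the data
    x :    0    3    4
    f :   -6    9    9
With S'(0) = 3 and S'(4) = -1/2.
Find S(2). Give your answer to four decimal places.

5.0278

Put M_i = S'' at the i-th knot. Here h = (3, 1) and Δ = (5, 0), so the interior equations h_(i-1)·M_(i-1) + 2(h_(i-1)+h_i)·M_i + h_i·M_(i+1) = 6(Δ_i − Δ_(i-1)) read
  3·M_0 + 8·M_1 + 1·M_2 = 6(Δ_1 - Δ_0) = -30
Clamped end conditions give two more equations: 2h_0·M_0 + h_0·M_1 = 6(Δ_0 - S'(0)) = 12 and h_1·M_1 + 2h_1·M_2 = 6(S'(4) - Δ_1) = -3.
Forward elimination and back-substitution give M_0 = 39/8, M_1 = -23/4, M_2 = 11/8.
On [0, 3], S(x) = -6 + 3·x + 39/16·x² - 85/144·x³.
With x = 2: S(2) = 181/36.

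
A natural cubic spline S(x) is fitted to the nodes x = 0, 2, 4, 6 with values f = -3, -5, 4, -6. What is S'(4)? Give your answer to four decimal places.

With m_i denoting the second derivative at x_i, h_i = 2, 2, 2, and Δ_i = (y_(i+1) − y_i)/h_i = -1, 9/2, -5:
  2·m_0 + 8·m_1 + 2·m_2 = 6(Δ_1 - Δ_0) = 33
  2·m_1 + 8·m_2 + 2·m_3 = 6(Δ_2 - Δ_1) = -57
Natural end conditions: m_0 = m_3 = 0.
Hence m_0 = 0, m_1 = 63/10, m_2 = -87/10, m_3 = 0.
On [4, 6], S'(x) = b_2 + 2c_2·(x - 4) + 3d_2·(x - 4)² with b_2 = Δ_2 - h_2(2m_2 + m_3)/6 = 4/5, c_2 = m_2/2 = -87/20, d_2 = (m_3 - m_2)/(6h_2) = 29/40. So S'(4) = 4/5.

0.8000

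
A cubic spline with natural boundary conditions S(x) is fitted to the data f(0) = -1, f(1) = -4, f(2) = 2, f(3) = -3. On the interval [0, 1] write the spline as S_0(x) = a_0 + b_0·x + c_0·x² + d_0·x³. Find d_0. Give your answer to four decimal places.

3.1333

Write m_i for S''(x_i). With h_i = 1, 1, 1 and divided differences Δ_i = -3, 6, -5, the continuity of S' gives the tridiagonal system
  1·m_0 + 4·m_1 + 1·m_2 = 6(Δ_1 - Δ_0) = 54
  1·m_1 + 4·m_2 + 1·m_3 = 6(Δ_2 - Δ_1) = -66
Natural end conditions: m_0 = m_3 = 0.
Hence m_0 = 0, m_1 = 94/5, m_2 = -106/5, m_3 = 0.
On [0, 1], with S_0(x) = a_0 + b_0·x + c_0·x² + d_0·x³: c_0 = m_0/2 = 0, d_0 = (m_1 - m_0)/(6h_0) = 47/15, b_0 = Δ_0 - h_0(2m_0 + m_1)/6 = -92/15.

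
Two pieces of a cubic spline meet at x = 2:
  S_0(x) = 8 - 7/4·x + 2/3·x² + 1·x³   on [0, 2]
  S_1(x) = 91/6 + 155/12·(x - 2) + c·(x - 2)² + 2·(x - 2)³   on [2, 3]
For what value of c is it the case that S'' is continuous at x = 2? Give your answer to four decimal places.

6.6667

S_0''(x) = 4/3 + 6·x, so S_0''(2) = 40/3. On the right, S_1''(2) = 2c, so c = 20/3.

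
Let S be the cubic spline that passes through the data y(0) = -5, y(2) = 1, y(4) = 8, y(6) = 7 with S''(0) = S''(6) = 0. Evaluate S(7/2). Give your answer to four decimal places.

With M_i denoting the second derivative at x_i, h_i = 2, 2, 2, and Δ_i = (y_(i+1) − y_i)/h_i = 3, 7/2, -1/2:
  2·M_0 + 8·M_1 + 2·M_2 = 6(Δ_1 - Δ_0) = 3
  2·M_1 + 8·M_2 + 2·M_3 = 6(Δ_2 - Δ_1) = -24
Natural end conditions: M_0 = M_3 = 0.
Forward elimination and back-substitution give M_0 = 0, M_1 = 6/5, M_2 = -33/10, M_3 = 0.
On [2, 4], S(t) = 1 + 19/5·(t - 2) + 3/5·(t - 2)² - 3/8·(t - 2)³.
With (t - 2) = 3/2: S(7/2) = 2171/320.

6.7844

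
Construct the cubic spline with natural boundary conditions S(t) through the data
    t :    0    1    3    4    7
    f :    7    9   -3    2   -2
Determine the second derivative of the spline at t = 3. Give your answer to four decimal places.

Write σ_i for S''(x_i). With h_i = 1, 2, 1, 3 and divided differences Δ_i = 2, -6, 5, -4/3, the continuity of S' gives the tridiagonal system
  1·σ_0 + 6·σ_1 + 2·σ_2 = 6(Δ_1 - Δ_0) = -48
  2·σ_1 + 6·σ_2 + 1·σ_3 = 6(Δ_2 - Δ_1) = 66
  1·σ_2 + 8·σ_3 + 3·σ_4 = 6(Δ_3 - Δ_2) = -38
Natural end conditions: σ_0 = σ_4 = 0.
Hence σ_0 = 0, σ_1 = -1694/125, σ_2 = 2082/125, σ_3 = -854/125, σ_4 = 0.

16.6560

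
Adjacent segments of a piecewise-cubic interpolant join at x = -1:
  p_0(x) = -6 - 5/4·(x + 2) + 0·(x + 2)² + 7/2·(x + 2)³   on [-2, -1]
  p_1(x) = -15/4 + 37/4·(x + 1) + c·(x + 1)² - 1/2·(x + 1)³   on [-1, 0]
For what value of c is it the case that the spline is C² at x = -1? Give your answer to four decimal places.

10.5000

p_0''(x) = 0 + 21·(x + 2), so p_0''(-1) = 21. On the right, p_1''(-1) = 2c, so c = 21/2.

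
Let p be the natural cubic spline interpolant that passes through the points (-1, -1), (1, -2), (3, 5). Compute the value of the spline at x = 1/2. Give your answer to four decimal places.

-2.4063

With M_i denoting the second derivative at x_i, h_i = 2, 2, and Δ_i = (y_(i+1) − y_i)/h_i = -1/2, 7/2:
  2·M_0 + 8·M_1 + 2·M_2 = 6(Δ_1 - Δ_0) = 24
Natural end conditions: M_0 = M_2 = 0.
Solving: M_0 = 0, M_1 = 3, M_2 = 0.
On [-1, 1], p(x) = -1 - 3/2·(x + 1) + 0·(x + 1)² + 1/4·(x + 1)³.
With (x + 1) = 3/2: p(1/2) = -77/32.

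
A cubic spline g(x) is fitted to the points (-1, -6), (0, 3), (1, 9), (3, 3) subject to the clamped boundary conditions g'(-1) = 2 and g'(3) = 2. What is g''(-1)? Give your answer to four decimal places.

Write σ_i for g''(x_i). With h_i = 1, 1, 2 and divided differences Δ_i = 9, 6, -3, the continuity of g' gives the tridiagonal system
  1·σ_0 + 4·σ_1 + 1·σ_2 = 6(Δ_1 - Δ_0) = -18
  1·σ_1 + 6·σ_2 + 2·σ_3 = 6(Δ_2 - Δ_1) = -54
Clamped end conditions give two more equations: 2h_0·σ_0 + h_0·σ_1 = 6(Δ_0 - g'(-1)) = 42 and h_2·σ_2 + 2h_2·σ_3 = 6(g'(3) - Δ_2) = 30.
Forward elimination and back-substitution give σ_0 = 273/11, σ_1 = -84/11, σ_2 = -135/11, σ_3 = 150/11.

24.8182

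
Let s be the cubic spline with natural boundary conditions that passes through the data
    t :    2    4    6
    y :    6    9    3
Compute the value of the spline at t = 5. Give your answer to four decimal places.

6.8438

Let M_i = s''(x_i). Step sizes h_i = 2, 2; slopes of the chords Δ_i = (y_(i+1) - y_i)/h_i = 3/2, -3.
  2·M_0 + 8·M_1 + 2·M_2 = 6(Δ_1 - Δ_0) = -27
Natural end conditions: M_0 = M_2 = 0.
Forward elimination and back-substitution give M_0 = 0, M_1 = -27/8, M_2 = 0.
On [4, 6], s(t) = 9 - 3/4·(t - 4) - 27/16·(t - 4)² + 9/32·(t - 4)³.
With (t - 4) = 1: s(5) = 219/32.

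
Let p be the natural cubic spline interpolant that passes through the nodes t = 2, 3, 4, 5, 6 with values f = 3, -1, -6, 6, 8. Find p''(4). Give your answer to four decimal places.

33.8571

Put σ_i = p'' at the i-th knot. Here h = (1, 1, 1, 1) and Δ = (-4, -5, 12, 2), so the interior equations h_(i-1)·σ_(i-1) + 2(h_(i-1)+h_i)·σ_i + h_i·σ_(i+1) = 6(Δ_i − Δ_(i-1)) read
  1·σ_0 + 4·σ_1 + 1·σ_2 = 6(Δ_1 - Δ_0) = -6
  1·σ_1 + 4·σ_2 + 1·σ_3 = 6(Δ_2 - Δ_1) = 102
  1·σ_2 + 4·σ_3 + 1·σ_4 = 6(Δ_3 - Δ_2) = -60
Natural end conditions: σ_0 = σ_4 = 0.
Solving: σ_0 = 0, σ_1 = -279/28, σ_2 = 237/7, σ_3 = -657/28, σ_4 = 0.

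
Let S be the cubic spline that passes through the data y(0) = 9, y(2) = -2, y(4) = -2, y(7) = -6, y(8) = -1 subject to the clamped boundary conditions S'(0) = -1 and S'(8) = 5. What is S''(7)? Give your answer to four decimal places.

6.8403

Write σ_i for S''(x_i). With h_i = 2, 2, 3, 1 and divided differences Δ_i = -11/2, 0, -4/3, 5, the continuity of S' gives the tridiagonal system
  2·σ_0 + 8·σ_1 + 2·σ_2 = 6(Δ_1 - Δ_0) = 33
  2·σ_1 + 10·σ_2 + 3·σ_3 = 6(Δ_2 - Δ_1) = -8
  3·σ_2 + 8·σ_3 + 1·σ_4 = 6(Δ_3 - Δ_2) = 38
Clamped end conditions give two more equations: 2h_0·σ_0 + h_0·σ_1 = 6(Δ_0 - S'(0)) = -27 and h_3·σ_3 + 2h_3·σ_4 = 6(S'(8) - Δ_3) = 0.
Solving: σ_0 = -3083/288, σ_1 = 1139/144, σ_2 = -1277/288, σ_3 = 985/144, σ_4 = -985/288.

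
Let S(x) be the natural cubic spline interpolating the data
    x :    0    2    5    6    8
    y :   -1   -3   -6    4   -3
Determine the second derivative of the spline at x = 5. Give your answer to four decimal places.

11.4663

Let σ_i = S''(x_i). Step sizes h_i = 2, 3, 1, 2; slopes of the chords Δ_i = (y_(i+1) - y_i)/h_i = -1, -1, 10, -7/2.
  2·σ_0 + 10·σ_1 + 3·σ_2 = 6(Δ_1 - Δ_0) = 0
  3·σ_1 + 8·σ_2 + 1·σ_3 = 6(Δ_2 - Δ_1) = 66
  1·σ_2 + 6·σ_3 + 2·σ_4 = 6(Δ_3 - Δ_2) = -81
Natural end conditions: σ_0 = σ_4 = 0.
Solving: σ_0 = 0, σ_1 = -1431/416, σ_2 = 2385/208, σ_3 = -6411/416, σ_4 = 0.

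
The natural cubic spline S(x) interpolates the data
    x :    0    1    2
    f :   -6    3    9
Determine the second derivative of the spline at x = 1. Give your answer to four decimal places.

Write m_i for S''(x_i). With h_i = 1, 1 and divided differences Δ_i = 9, 6, the continuity of S' gives the tridiagonal system
  1·m_0 + 4·m_1 + 1·m_2 = 6(Δ_1 - Δ_0) = -18
Natural end conditions: m_0 = m_2 = 0.
Solving: m_0 = 0, m_1 = -9/2, m_2 = 0.

-4.5000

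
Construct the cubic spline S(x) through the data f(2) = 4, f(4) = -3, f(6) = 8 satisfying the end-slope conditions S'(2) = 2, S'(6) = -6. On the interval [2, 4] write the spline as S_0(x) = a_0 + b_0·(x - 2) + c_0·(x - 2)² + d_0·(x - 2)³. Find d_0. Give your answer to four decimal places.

With m_i denoting the second derivative at x_i, h_i = 2, 2, and Δ_i = (y_(i+1) − y_i)/h_i = -7/2, 11/2:
  2·m_0 + 8·m_1 + 2·m_2 = 6(Δ_1 - Δ_0) = 54
Clamped end conditions give two more equations: 2h_0·m_0 + h_0·m_1 = 6(Δ_0 - S'(2)) = -33 and h_1·m_1 + 2h_1·m_2 = 6(S'(6) - Δ_1) = -69.
Solving: m_0 = -17, m_1 = 35/2, m_2 = -26.
On [2, 4], with S_0(x) = a_0 + b_0·(x - 2) + c_0·(x - 2)² + d_0·(x - 2)³: c_0 = m_0/2 = -17/2, d_0 = (m_1 - m_0)/(6h_0) = 23/8, b_0 = Δ_0 - h_0(2m_0 + m_1)/6 = 2.

2.8750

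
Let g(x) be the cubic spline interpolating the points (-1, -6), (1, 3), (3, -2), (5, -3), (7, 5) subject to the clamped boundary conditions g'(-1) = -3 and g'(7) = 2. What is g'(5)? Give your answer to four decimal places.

Put M_i = g'' at the i-th knot. Here h = (2, 2, 2, 2) and Δ = (9/2, -5/2, -1/2, 4), so the interior equations h_(i-1)·M_(i-1) + 2(h_(i-1)+h_i)·M_i + h_i·M_(i+1) = 6(Δ_i − Δ_(i-1)) read
  2·M_0 + 8·M_1 + 2·M_2 = 6(Δ_1 - Δ_0) = -42
  2·M_1 + 8·M_2 + 2·M_3 = 6(Δ_2 - Δ_1) = 12
  2·M_2 + 8·M_3 + 2·M_4 = 6(Δ_3 - Δ_2) = 27
Clamped end conditions give two more equations: 2h_0·M_0 + h_0·M_1 = 6(Δ_0 - g'(-1)) = 45 and h_3·M_3 + 2h_3·M_4 = 6(g'(7) - Δ_3) = -12.
Solving: M_0 = 1825/112, M_1 = -565/56, M_2 = 49/16, M_3 = 215/56, M_4 = -551/112.
On [5, 7], g'(x) = b_3 + 2c_3·(x - 5) + 3d_3·(x - 5)² with b_3 = Δ_3 - h_3(2M_3 + M_4)/6 = 345/112, c_3 = M_3/2 = 215/112, d_3 = (M_4 - M_3)/(6h_3) = -327/448. So g'(5) = 345/112.

3.0804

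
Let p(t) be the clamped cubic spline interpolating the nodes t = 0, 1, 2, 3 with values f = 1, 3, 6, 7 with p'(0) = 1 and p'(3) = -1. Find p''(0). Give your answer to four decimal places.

Put M_i = p'' at the i-th knot. Here h = (1, 1, 1) and Δ = (2, 3, 1), so the interior equations h_(i-1)·M_(i-1) + 2(h_(i-1)+h_i)·M_i + h_i·M_(i+1) = 6(Δ_i − Δ_(i-1)) read
  1·M_0 + 4·M_1 + 1·M_2 = 6(Δ_1 - Δ_0) = 6
  1·M_1 + 4·M_2 + 1·M_3 = 6(Δ_2 - Δ_1) = -12
Clamped end conditions give two more equations: 2h_0·M_0 + h_0·M_1 = 6(Δ_0 - p'(0)) = 6 and h_2·M_2 + 2h_2·M_3 = 6(p'(3) - Δ_2) = -12.
Solving: M_0 = 34/15, M_1 = 22/15, M_2 = -32/15, M_3 = -74/15.

2.2667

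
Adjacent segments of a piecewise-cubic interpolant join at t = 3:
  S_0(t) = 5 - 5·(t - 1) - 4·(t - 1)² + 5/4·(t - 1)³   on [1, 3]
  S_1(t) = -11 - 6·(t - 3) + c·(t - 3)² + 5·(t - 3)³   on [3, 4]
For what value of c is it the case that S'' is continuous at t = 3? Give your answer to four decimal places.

S_0''(t) = -8 + 15/2·(t - 1), so S_0''(3) = 7. On the right, S_1''(3) = 2c, so c = 7/2.

3.5000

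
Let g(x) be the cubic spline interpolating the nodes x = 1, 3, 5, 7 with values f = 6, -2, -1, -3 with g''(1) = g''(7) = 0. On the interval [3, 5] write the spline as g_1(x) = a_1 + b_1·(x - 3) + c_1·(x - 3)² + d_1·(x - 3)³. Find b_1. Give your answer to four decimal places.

-1.4000

Write M_i for g''(x_i). With h_i = 2, 2, 2 and divided differences Δ_i = -4, 1/2, -1, the continuity of g' gives the tridiagonal system
  2·M_0 + 8·M_1 + 2·M_2 = 6(Δ_1 - Δ_0) = 27
  2·M_1 + 8·M_2 + 2·M_3 = 6(Δ_2 - Δ_1) = -9
Natural end conditions: M_0 = M_3 = 0.
Solving: M_0 = 0, M_1 = 39/10, M_2 = -21/10, M_3 = 0.
On [3, 5], with g_1(x) = a_1 + b_1·(x - 3) + c_1·(x - 3)² + d_1·(x - 3)³: c_1 = M_1/2 = 39/20, d_1 = (M_2 - M_1)/(6h_1) = -1/2, b_1 = Δ_1 - h_1(2M_1 + M_2)/6 = -7/5.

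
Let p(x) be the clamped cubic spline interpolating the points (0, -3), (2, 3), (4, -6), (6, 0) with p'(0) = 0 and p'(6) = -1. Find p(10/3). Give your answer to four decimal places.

-3.6222

Let M_i = p''(x_i). Step sizes h_i = 2, 2, 2; slopes of the chords Δ_i = (y_(i+1) - y_i)/h_i = 3, -9/2, 3.
  2·M_0 + 8·M_1 + 2·M_2 = 6(Δ_1 - Δ_0) = -45
  2·M_1 + 8·M_2 + 2·M_3 = 6(Δ_2 - Δ_1) = 45
Clamped end conditions give two more equations: 2h_0·M_0 + h_0·M_1 = 6(Δ_0 - p'(0)) = 18 and h_2·M_2 + 2h_2·M_3 = 6(p'(6) - Δ_2) = -24.
Solving the tridiagonal system: M_0 = 299/30, M_1 = -164/15, M_2 = 169/15, M_3 = -349/30.
On [2, 4], p(x) = 3 - 29/30·(x - 2) - 82/15·(x - 2)² + 37/20·(x - 2)³.
With (x - 2) = 4/3: p(10/3) = -163/45.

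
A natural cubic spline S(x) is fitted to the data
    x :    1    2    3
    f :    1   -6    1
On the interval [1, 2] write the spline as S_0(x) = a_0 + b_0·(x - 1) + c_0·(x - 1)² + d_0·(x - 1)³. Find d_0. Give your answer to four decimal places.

Put σ_i = S'' at the i-th knot. Here h = (1, 1) and Δ = (-7, 7), so the interior equations h_(i-1)·σ_(i-1) + 2(h_(i-1)+h_i)·σ_i + h_i·σ_(i+1) = 6(Δ_i − Δ_(i-1)) read
  1·σ_0 + 4·σ_1 + 1·σ_2 = 6(Δ_1 - Δ_0) = 84
Natural end conditions: σ_0 = σ_2 = 0.
Solving: σ_0 = 0, σ_1 = 21, σ_2 = 0.
On [1, 2], with S_0(x) = a_0 + b_0·(x - 1) + c_0·(x - 1)² + d_0·(x - 1)³: c_0 = σ_0/2 = 0, d_0 = (σ_1 - σ_0)/(6h_0) = 7/2, b_0 = Δ_0 - h_0(2σ_0 + σ_1)/6 = -21/2.

3.5000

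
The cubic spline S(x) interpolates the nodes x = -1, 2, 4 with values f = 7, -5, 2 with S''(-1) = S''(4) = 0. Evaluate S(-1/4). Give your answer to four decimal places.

Put m_i = S'' at the i-th knot. Here h = (3, 2) and Δ = (-4, 7/2), so the interior equations h_(i-1)·m_(i-1) + 2(h_(i-1)+h_i)·m_i + h_i·m_(i+1) = 6(Δ_i − Δ_(i-1)) read
  3·m_0 + 10·m_1 + 2·m_2 = 6(Δ_1 - Δ_0) = 45
Natural end conditions: m_0 = m_2 = 0.
Solving: m_0 = 0, m_1 = 9/2, m_2 = 0.
On [-1, 2], S(x) = 7 - 25/4·(x + 1) + 0·(x + 1)² + 1/4·(x + 1)³.
With (x + 1) = 3/4: S(-1/4) = 619/256.

2.4180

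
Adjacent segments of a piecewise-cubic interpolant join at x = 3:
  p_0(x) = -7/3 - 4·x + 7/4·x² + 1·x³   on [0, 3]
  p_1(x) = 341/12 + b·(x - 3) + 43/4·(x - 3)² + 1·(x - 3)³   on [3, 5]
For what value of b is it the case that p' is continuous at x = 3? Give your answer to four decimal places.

p_0'(x) = -4 + 7/2·x + 3·x², so p_0'(3) = 67/2. On the right, p_1'(3) = b, so b = 67/2.

33.5000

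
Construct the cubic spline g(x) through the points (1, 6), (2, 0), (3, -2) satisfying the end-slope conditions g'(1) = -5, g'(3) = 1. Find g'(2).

-5

With M_i denoting the second derivative at x_i, h_i = 1, 1, and Δ_i = (y_(i+1) − y_i)/h_i = -6, -2:
  1·M_0 + 4·M_1 + 1·M_2 = 6(Δ_1 - Δ_0) = 24
Clamped end conditions give two more equations: 2h_0·M_0 + h_0·M_1 = 6(Δ_0 - g'(1)) = -6 and h_1·M_1 + 2h_1·M_2 = 6(g'(3) - Δ_1) = 18.
Solving: M_0 = -6, M_1 = 6, M_2 = 6.
On [2, 3], g'(x) = b_1 + 2c_1·(x - 2) + 3d_1·(x - 2)² with b_1 = Δ_1 - h_1(2M_1 + M_2)/6 = -5, c_1 = M_1/2 = 3, d_1 = (M_2 - M_1)/(6h_1) = 0. So g'(2) = -5.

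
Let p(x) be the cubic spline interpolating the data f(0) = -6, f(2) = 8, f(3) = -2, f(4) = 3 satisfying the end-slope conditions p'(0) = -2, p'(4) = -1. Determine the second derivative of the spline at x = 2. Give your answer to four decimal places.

Write M_i for p''(x_i). With h_i = 2, 1, 1 and divided differences Δ_i = 7, -10, 5, the continuity of p' gives the tridiagonal system
  2·M_0 + 6·M_1 + 1·M_2 = 6(Δ_1 - Δ_0) = -102
  1·M_1 + 4·M_2 + 1·M_3 = 6(Δ_2 - Δ_1) = 90
Clamped end conditions give two more equations: 2h_0·M_0 + h_0·M_1 = 6(Δ_0 - p'(0)) = 54 and h_2·M_2 + 2h_2·M_3 = 6(p'(4) - Δ_2) = -36.
Solving the tridiagonal system: M_0 = 335/11, M_1 = -373/11, M_2 = 446/11, M_3 = -421/11.

-33.9091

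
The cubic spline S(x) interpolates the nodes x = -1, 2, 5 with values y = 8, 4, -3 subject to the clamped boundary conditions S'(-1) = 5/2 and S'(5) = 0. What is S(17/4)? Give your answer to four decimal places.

Put M_i = S'' at the i-th knot. Here h = (3, 3) and Δ = (-4/3, -7/3), so the interior equations h_(i-1)·M_(i-1) + 2(h_(i-1)+h_i)·M_i + h_i·M_(i+1) = 6(Δ_i − Δ_(i-1)) read
  3·M_0 + 12·M_1 + 3·M_2 = 6(Δ_1 - Δ_0) = -6
Clamped end conditions give two more equations: 2h_0·M_0 + h_0·M_1 = 6(Δ_0 - S'(-1)) = -23 and h_1·M_1 + 2h_1·M_2 = 6(S'(5) - Δ_1) = 14.
Forward elimination and back-substitution give M_0 = -15/4, M_1 = -1/6, M_2 = 29/12.
On [2, 5], S(x) = 4 - 27/8·(x - 2) - 1/12·(x - 2)² + 31/216·(x - 2)³.
With (x - 2) = 9/4: S(17/4) = -1219/512.

-2.3809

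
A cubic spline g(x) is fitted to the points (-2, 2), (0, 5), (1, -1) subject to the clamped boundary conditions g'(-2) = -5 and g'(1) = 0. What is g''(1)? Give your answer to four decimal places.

Let m_i = g''(x_i). Step sizes h_i = 2, 1; slopes of the chords Δ_i = (y_(i+1) - y_i)/h_i = 3/2, -6.
  2·m_0 + 6·m_1 + 1·m_2 = 6(Δ_1 - Δ_0) = -45
Clamped end conditions give two more equations: 2h_0·m_0 + h_0·m_1 = 6(Δ_0 - g'(-2)) = 39 and h_1·m_1 + 2h_1·m_2 = 6(g'(1) - Δ_1) = 36.
Forward elimination and back-substitution give m_0 = 227/12, m_1 = -55/3, m_2 = 163/6.

27.1667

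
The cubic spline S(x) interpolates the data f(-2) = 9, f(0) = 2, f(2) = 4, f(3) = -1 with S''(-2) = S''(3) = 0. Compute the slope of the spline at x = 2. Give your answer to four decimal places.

-2.4091

Let σ_i = S''(x_i). Step sizes h_i = 2, 2, 1; slopes of the chords Δ_i = (y_(i+1) - y_i)/h_i = -7/2, 1, -5.
  2·σ_0 + 8·σ_1 + 2·σ_2 = 6(Δ_1 - Δ_0) = 27
  2·σ_1 + 6·σ_2 + 1·σ_3 = 6(Δ_2 - Δ_1) = -36
Natural end conditions: σ_0 = σ_3 = 0.
Solving the tridiagonal system: σ_0 = 0, σ_1 = 117/22, σ_2 = -171/22, σ_3 = 0.
On [2, 3], S'(x) = b_2 + 2c_2·(x - 2) + 3d_2·(x - 2)² with b_2 = Δ_2 - h_2(2σ_2 + σ_3)/6 = -53/22, c_2 = σ_2/2 = -171/44, d_2 = (σ_3 - σ_2)/(6h_2) = 57/44. So S'(2) = -53/22.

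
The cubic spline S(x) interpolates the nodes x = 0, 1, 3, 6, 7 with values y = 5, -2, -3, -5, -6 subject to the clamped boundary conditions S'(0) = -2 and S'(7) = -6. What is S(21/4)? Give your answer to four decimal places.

Write m_i for S''(x_i). With h_i = 1, 2, 3, 1 and divided differences Δ_i = -7, -1/2, -2/3, -1, the continuity of S' gives the tridiagonal system
  1·m_0 + 6·m_1 + 2·m_2 = 6(Δ_1 - Δ_0) = 39
  2·m_1 + 10·m_2 + 3·m_3 = 6(Δ_2 - Δ_1) = -1
  3·m_2 + 8·m_3 + 1·m_4 = 6(Δ_3 - Δ_2) = -2
Clamped end conditions give two more equations: 2h_0·m_0 + h_0·m_1 = 6(Δ_0 - S'(0)) = -30 and h_3·m_3 + 2h_3·m_4 = 6(S'(7) - Δ_3) = -30.
Solving the tridiagonal system: m_0 = -4549/222, m_1 = 1219/111, m_2 = -1421/444, m_3 = 223/74, m_4 = -2443/148.
On [3, 6], S(x) = -3 + 38/37·(x - 3) - 1421/888·(x - 3)² + 2759/7992·(x - 3)³.
With (x - 3) = 9/4: S(21/4) = -92031/18944.

-4.8581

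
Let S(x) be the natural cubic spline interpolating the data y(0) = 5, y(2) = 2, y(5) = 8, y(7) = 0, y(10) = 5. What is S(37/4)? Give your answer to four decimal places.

2.1579

Write M_i for S''(x_i). With h_i = 2, 3, 2, 3 and divided differences Δ_i = -3/2, 2, -4, 5/3, the continuity of S' gives the tridiagonal system
  2·M_0 + 10·M_1 + 3·M_2 = 6(Δ_1 - Δ_0) = 21
  3·M_1 + 10·M_2 + 2·M_3 = 6(Δ_2 - Δ_1) = -36
  2·M_2 + 10·M_3 + 3·M_4 = 6(Δ_3 - Δ_2) = 34
Natural end conditions: M_0 = M_4 = 0.
Solving the tridiagonal system: M_0 = 0, M_1 = 110/29, M_2 = -491/87, M_3 = 394/87, M_4 = 0.
On [7, 10], S(x) = 0 - 83/29·(x - 7) + 197/87·(x - 7)² - 197/783·(x - 7)³.
With (x - 7) = 9/4: S(37/4) = 4005/1856.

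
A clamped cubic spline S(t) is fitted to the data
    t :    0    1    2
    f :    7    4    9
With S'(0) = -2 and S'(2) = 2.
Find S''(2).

-19

With M_i denoting the second derivative at x_i, h_i = 1, 1, and Δ_i = (y_(i+1) − y_i)/h_i = -3, 5:
  1·M_0 + 4·M_1 + 1·M_2 = 6(Δ_1 - Δ_0) = 48
Clamped end conditions give two more equations: 2h_0·M_0 + h_0·M_1 = 6(Δ_0 - S'(0)) = -6 and h_1·M_1 + 2h_1·M_2 = 6(S'(2) - Δ_1) = -18.
Solving the tridiagonal system: M_0 = -13, M_1 = 20, M_2 = -19.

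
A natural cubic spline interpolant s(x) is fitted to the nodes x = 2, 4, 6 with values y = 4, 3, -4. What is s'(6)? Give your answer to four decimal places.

Write M_i for s''(x_i). With h_i = 2, 2 and divided differences Δ_i = -1/2, -7/2, the continuity of s' gives the tridiagonal system
  2·M_0 + 8·M_1 + 2·M_2 = 6(Δ_1 - Δ_0) = -18
Natural end conditions: M_0 = M_2 = 0.
Solving the tridiagonal system: M_0 = 0, M_1 = -9/4, M_2 = 0.
On [4, 6], s'(x) = b_1 + 2c_1·(x - 4) + 3d_1·(x - 4)² with b_1 = Δ_1 - h_1(2M_1 + M_2)/6 = -2, c_1 = M_1/2 = -9/8, d_1 = (M_2 - M_1)/(6h_1) = 3/16. So s'(6) = -17/4.

-4.2500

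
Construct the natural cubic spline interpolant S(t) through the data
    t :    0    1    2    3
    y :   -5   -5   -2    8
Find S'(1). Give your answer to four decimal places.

0.6667

Write M_i for S''(x_i). With h_i = 1, 1, 1 and divided differences Δ_i = 0, 3, 10, the continuity of S' gives the tridiagonal system
  1·M_0 + 4·M_1 + 1·M_2 = 6(Δ_1 - Δ_0) = 18
  1·M_1 + 4·M_2 + 1·M_3 = 6(Δ_2 - Δ_1) = 42
Natural end conditions: M_0 = M_3 = 0.
Solving the tridiagonal system: M_0 = 0, M_1 = 2, M_2 = 10, M_3 = 0.
On [1, 2], S'(t) = b_1 + 2c_1·(t - 1) + 3d_1·(t - 1)² with b_1 = Δ_1 - h_1(2M_1 + M_2)/6 = 2/3, c_1 = M_1/2 = 1, d_1 = (M_2 - M_1)/(6h_1) = 4/3. So S'(1) = 2/3.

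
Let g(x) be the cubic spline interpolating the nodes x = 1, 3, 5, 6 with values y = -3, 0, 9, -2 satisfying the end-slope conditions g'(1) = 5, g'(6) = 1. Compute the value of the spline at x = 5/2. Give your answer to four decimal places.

-1.6202

Put M_i = g'' at the i-th knot. Here h = (2, 2, 1) and Δ = (3/2, 9/2, -11), so the interior equations h_(i-1)·M_(i-1) + 2(h_(i-1)+h_i)·M_i + h_i·M_(i+1) = 6(Δ_i − Δ_(i-1)) read
  2·M_0 + 8·M_1 + 2·M_2 = 6(Δ_1 - Δ_0) = 18
  2·M_1 + 6·M_2 + 1·M_3 = 6(Δ_2 - Δ_1) = -93
Clamped end conditions give two more equations: 2h_0·M_0 + h_0·M_1 = 6(Δ_0 - g'(1)) = -21 and h_2·M_2 + 2h_2·M_3 = 6(g'(6) - Δ_2) = 72.
Solving the tridiagonal system: M_0 = -259/23, M_1 = 553/46, M_2 = -640/23, M_3 = 1148/23.
On [1, 3], g(x) = -3 + 5·(x - 1) - 259/46·(x - 1)² + 357/184·(x - 1)³.
With (x - 1) = 3/2: g(5/2) = -2385/1472.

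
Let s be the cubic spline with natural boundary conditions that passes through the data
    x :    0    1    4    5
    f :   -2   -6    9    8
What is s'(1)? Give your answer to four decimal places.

-0.7273

With m_i denoting the second derivative at x_i, h_i = 1, 3, 1, and Δ_i = (y_(i+1) − y_i)/h_i = -4, 5, -1:
  1·m_0 + 8·m_1 + 3·m_2 = 6(Δ_1 - Δ_0) = 54
  3·m_1 + 8·m_2 + 1·m_3 = 6(Δ_2 - Δ_1) = -36
Natural end conditions: m_0 = m_3 = 0.
Solving: m_0 = 0, m_1 = 108/11, m_2 = -90/11, m_3 = 0.
On [1, 4], s'(x) = b_1 + 2c_1·(x - 1) + 3d_1·(x - 1)² with b_1 = Δ_1 - h_1(2m_1 + m_2)/6 = -8/11, c_1 = m_1/2 = 54/11, d_1 = (m_2 - m_1)/(6h_1) = -1. So s'(1) = -8/11.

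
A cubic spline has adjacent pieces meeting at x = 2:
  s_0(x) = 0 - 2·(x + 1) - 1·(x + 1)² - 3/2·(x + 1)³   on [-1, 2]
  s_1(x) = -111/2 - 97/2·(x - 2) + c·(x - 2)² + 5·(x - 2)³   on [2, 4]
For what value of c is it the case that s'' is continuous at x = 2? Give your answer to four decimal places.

s_0''(x) = -2 - 9·(x + 1), so s_0''(2) = -29. On the right, s_1''(2) = 2c, so c = -29/2.

-14.5000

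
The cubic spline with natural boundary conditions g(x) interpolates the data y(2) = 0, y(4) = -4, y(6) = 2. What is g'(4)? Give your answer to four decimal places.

0.5000

Put M_i = g'' at the i-th knot. Here h = (2, 2) and Δ = (-2, 3), so the interior equations h_(i-1)·M_(i-1) + 2(h_(i-1)+h_i)·M_i + h_i·M_(i+1) = 6(Δ_i − Δ_(i-1)) read
  2·M_0 + 8·M_1 + 2·M_2 = 6(Δ_1 - Δ_0) = 30
Natural end conditions: M_0 = M_2 = 0.
Solving the tridiagonal system: M_0 = 0, M_1 = 15/4, M_2 = 0.
On [4, 6], g'(x) = b_1 + 2c_1·(x - 4) + 3d_1·(x - 4)² with b_1 = Δ_1 - h_1(2M_1 + M_2)/6 = 1/2, c_1 = M_1/2 = 15/8, d_1 = (M_2 - M_1)/(6h_1) = -5/16. So g'(4) = 1/2.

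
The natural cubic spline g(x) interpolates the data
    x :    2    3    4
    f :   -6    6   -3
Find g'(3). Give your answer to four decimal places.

1.5000

Write M_i for g''(x_i). With h_i = 1, 1 and divided differences Δ_i = 12, -9, the continuity of g' gives the tridiagonal system
  1·M_0 + 4·M_1 + 1·M_2 = 6(Δ_1 - Δ_0) = -126
Natural end conditions: M_0 = M_2 = 0.
Solving: M_0 = 0, M_1 = -63/2, M_2 = 0.
On [3, 4], g'(x) = b_1 + 2c_1·(x - 3) + 3d_1·(x - 3)² with b_1 = Δ_1 - h_1(2M_1 + M_2)/6 = 3/2, c_1 = M_1/2 = -63/4, d_1 = (M_2 - M_1)/(6h_1) = 21/4. So g'(3) = 3/2.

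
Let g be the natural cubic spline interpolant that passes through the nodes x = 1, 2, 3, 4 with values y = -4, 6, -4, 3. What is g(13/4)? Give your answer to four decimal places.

Let m_i = g''(x_i). Step sizes h_i = 1, 1, 1; slopes of the chords Δ_i = (y_(i+1) - y_i)/h_i = 10, -10, 7.
  1·m_0 + 4·m_1 + 1·m_2 = 6(Δ_1 - Δ_0) = -120
  1·m_1 + 4·m_2 + 1·m_3 = 6(Δ_2 - Δ_1) = 102
Natural end conditions: m_0 = m_3 = 0.
Hence m_0 = 0, m_1 = -194/5, m_2 = 176/5, m_3 = 0.
On [3, 4], g(x) = -4 - 71/15·(x - 3) + 88/5·(x - 3)² - 88/15·(x - 3)³.
With (x - 3) = 1/4: g(13/4) = -167/40.

-4.1750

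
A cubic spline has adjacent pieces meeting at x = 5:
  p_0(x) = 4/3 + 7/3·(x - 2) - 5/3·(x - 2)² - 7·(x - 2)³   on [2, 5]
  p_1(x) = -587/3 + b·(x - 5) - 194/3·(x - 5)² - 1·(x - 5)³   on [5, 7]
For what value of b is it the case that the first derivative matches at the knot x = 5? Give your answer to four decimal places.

p_0'(x) = 7/3 - 10/3·(x - 2) - 21·(x - 2)², so p_0'(5) = -590/3. On the right, p_1'(5) = b, so b = -590/3.

-196.6667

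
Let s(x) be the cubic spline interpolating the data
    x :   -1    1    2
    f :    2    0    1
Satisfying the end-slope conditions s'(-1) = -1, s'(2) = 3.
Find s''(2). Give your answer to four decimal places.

Write m_i for s''(x_i). With h_i = 2, 1 and divided differences Δ_i = -1, 1, the continuity of s' gives the tridiagonal system
  2·m_0 + 6·m_1 + 1·m_2 = 6(Δ_1 - Δ_0) = 12
Clamped end conditions give two more equations: 2h_0·m_0 + h_0·m_1 = 6(Δ_0 - s'(-1)) = 0 and h_1·m_1 + 2h_1·m_2 = 6(s'(2) - Δ_1) = 12.
Solving: m_0 = -2/3, m_1 = 4/3, m_2 = 16/3.

5.3333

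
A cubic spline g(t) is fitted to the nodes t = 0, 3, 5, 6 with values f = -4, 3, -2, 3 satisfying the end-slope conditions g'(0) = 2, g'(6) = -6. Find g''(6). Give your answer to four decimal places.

Put m_i = g'' at the i-th knot. Here h = (3, 2, 1) and Δ = (7/3, -5/2, 5), so the interior equations h_(i-1)·m_(i-1) + 2(h_(i-1)+h_i)·m_i + h_i·m_(i+1) = 6(Δ_i − Δ_(i-1)) read
  3·m_0 + 10·m_1 + 2·m_2 = 6(Δ_1 - Δ_0) = -29
  2·m_1 + 6·m_2 + 1·m_3 = 6(Δ_2 - Δ_1) = 45
Clamped end conditions give two more equations: 2h_0·m_0 + h_0·m_1 = 6(Δ_0 - g'(0)) = 2 and h_2·m_2 + 2h_2·m_3 = 6(g'(6) - Δ_2) = -66.
Solving the tridiagonal system: m_0 = 233/57, m_1 = -428/57, m_2 = 964/57, m_3 = -2363/57.

-41.4561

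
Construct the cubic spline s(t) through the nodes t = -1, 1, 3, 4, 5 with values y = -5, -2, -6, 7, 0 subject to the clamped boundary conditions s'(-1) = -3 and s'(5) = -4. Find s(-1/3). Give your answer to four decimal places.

-4.7390

With M_i denoting the second derivative at x_i, h_i = 2, 2, 1, 1, and Δ_i = (y_(i+1) − y_i)/h_i = 3/2, -2, 13, -7:
  2·M_0 + 8·M_1 + 2·M_2 = 6(Δ_1 - Δ_0) = -21
  2·M_1 + 6·M_2 + 1·M_3 = 6(Δ_2 - Δ_1) = 90
  1·M_2 + 4·M_3 + 1·M_4 = 6(Δ_3 - Δ_2) = -120
Clamped end conditions give two more equations: 2h_0·M_0 + h_0·M_1 = 6(Δ_0 - s'(-1)) = 27 and h_3·M_3 + 2h_3·M_4 = 6(s'(5) - Δ_3) = 18.
Solving the tridiagonal system: M_0 = 1093/84, M_1 = -263/21, M_2 = 319/12, M_3 = -1867/42, M_4 = 2623/84.
On [-1, 1], s(t) = -5 - 3·(t + 1) + 1093/168·(t + 1)² - 715/336·(t + 1)³.
With (t + 1) = 2/3: s(-1/3) = -2687/567.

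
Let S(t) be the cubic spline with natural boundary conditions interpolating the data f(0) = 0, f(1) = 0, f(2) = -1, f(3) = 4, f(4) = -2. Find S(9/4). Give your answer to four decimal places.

0.2015

With m_i denoting the second derivative at x_i, h_i = 1, 1, 1, 1, and Δ_i = (y_(i+1) − y_i)/h_i = 0, -1, 5, -6:
  1·m_0 + 4·m_1 + 1·m_2 = 6(Δ_1 - Δ_0) = -6
  1·m_1 + 4·m_2 + 1·m_3 = 6(Δ_2 - Δ_1) = 36
  1·m_2 + 4·m_3 + 1·m_4 = 6(Δ_3 - Δ_2) = -66
Natural end conditions: m_0 = m_4 = 0.
Forward elimination and back-substitution give m_0 = 0, m_1 = -75/14, m_2 = 108/7, m_3 = -285/14, m_4 = 0.
On [2, 3], S(t) = -1 + 13/4·(t - 2) + 54/7·(t - 2)² - 167/28·(t - 2)³.
With (t - 2) = 1/4: S(9/4) = 361/1792.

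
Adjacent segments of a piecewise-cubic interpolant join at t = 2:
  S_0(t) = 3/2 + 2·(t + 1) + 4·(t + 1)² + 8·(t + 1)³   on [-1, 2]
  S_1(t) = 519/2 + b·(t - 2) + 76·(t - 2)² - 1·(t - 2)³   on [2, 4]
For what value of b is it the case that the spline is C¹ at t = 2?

242

S_0'(t) = 2 + 8·(t + 1) + 24·(t + 1)², so S_0'(2) = 242. On the right, S_1'(2) = b, so b = 242.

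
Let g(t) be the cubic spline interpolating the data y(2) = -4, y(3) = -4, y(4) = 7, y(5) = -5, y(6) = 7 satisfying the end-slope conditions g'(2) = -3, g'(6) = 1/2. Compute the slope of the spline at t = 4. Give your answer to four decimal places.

With σ_i denoting the second derivative at x_i, h_i = 1, 1, 1, 1, and Δ_i = (y_(i+1) − y_i)/h_i = 0, 11, -12, 12:
  1·σ_0 + 4·σ_1 + 1·σ_2 = 6(Δ_1 - Δ_0) = 66
  1·σ_1 + 4·σ_2 + 1·σ_3 = 6(Δ_2 - Δ_1) = -138
  1·σ_2 + 4·σ_3 + 1·σ_4 = 6(Δ_3 - Δ_2) = 144
Clamped end conditions give two more equations: 2h_0·σ_0 + h_0·σ_1 = 6(Δ_0 - g'(2)) = 18 and h_3·σ_3 + 2h_3·σ_4 = 6(g'(6) - Δ_3) = -69.
Solving the tridiagonal system: σ_0 = -431/56, σ_1 = 935/28, σ_2 = -479/8, σ_3 = 1907/28, σ_4 = -3839/56.
On [4, 5], g'(t) = b_2 + 2c_2·(t - 4) + 3d_2·(t - 4)² with b_2 = Δ_2 - h_2(2σ_2 + σ_3)/6 = -95/28, c_2 = σ_2/2 = -479/16, d_2 = (σ_3 - σ_2)/(6h_2) = 2389/112. So g'(4) = -95/28.

-3.3929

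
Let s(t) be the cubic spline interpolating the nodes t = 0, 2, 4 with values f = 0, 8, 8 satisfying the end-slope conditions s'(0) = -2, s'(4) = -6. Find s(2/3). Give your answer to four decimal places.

Put M_i = s'' at the i-th knot. Here h = (2, 2) and Δ = (4, 0), so the interior equations h_(i-1)·M_(i-1) + 2(h_(i-1)+h_i)·M_i + h_i·M_(i+1) = 6(Δ_i − Δ_(i-1)) read
  2·M_0 + 8·M_1 + 2·M_2 = 6(Δ_1 - Δ_0) = -24
Clamped end conditions give two more equations: 2h_0·M_0 + h_0·M_1 = 6(Δ_0 - s'(0)) = 36 and h_1·M_1 + 2h_1·M_2 = 6(s'(4) - Δ_1) = -36.
Hence M_0 = 11, M_1 = -4, M_2 = -7.
On [0, 2], s(t) = 0 - 2·t + 11/2·t² - 5/4·t³.
With t = 2/3: s(2/3) = 20/27.

0.7407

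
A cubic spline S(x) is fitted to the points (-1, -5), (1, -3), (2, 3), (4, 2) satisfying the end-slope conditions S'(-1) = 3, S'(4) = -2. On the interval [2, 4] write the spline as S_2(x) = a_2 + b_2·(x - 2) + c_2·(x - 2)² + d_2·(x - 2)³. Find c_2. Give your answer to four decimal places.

-4.3438

Let M_i = S''(x_i). Step sizes h_i = 2, 1, 2; slopes of the chords Δ_i = (y_(i+1) - y_i)/h_i = 1, 6, -1/2.
  2·M_0 + 6·M_1 + 1·M_2 = 6(Δ_1 - Δ_0) = 30
  1·M_1 + 6·M_2 + 2·M_3 = 6(Δ_2 - Δ_1) = -39
Clamped end conditions give two more equations: 2h_0·M_0 + h_0·M_1 = 6(Δ_0 - S'(-1)) = -12 and h_2·M_2 + 2h_2·M_3 = 6(S'(4) - Δ_2) = -9.
Hence M_0 = -239/32, M_1 = 143/16, M_2 = -139/16, M_3 = 67/32.
On [2, 4], with S_2(x) = a_2 + b_2·(x - 2) + c_2·(x - 2)² + d_2·(x - 2)³: c_2 = M_2/2 = -139/32, d_2 = (M_3 - M_2)/(6h_2) = 115/128, b_2 = Δ_2 - h_2(2M_2 + M_3)/6 = 147/32.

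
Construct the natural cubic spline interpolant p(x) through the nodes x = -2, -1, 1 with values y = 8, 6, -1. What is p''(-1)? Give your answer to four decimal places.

-1.5000

Put M_i = p'' at the i-th knot. Here h = (1, 2) and Δ = (-2, -7/2), so the interior equations h_(i-1)·M_(i-1) + 2(h_(i-1)+h_i)·M_i + h_i·M_(i+1) = 6(Δ_i − Δ_(i-1)) read
  1·M_0 + 6·M_1 + 2·M_2 = 6(Δ_1 - Δ_0) = -9
Natural end conditions: M_0 = M_2 = 0.
Hence M_0 = 0, M_1 = -3/2, M_2 = 0.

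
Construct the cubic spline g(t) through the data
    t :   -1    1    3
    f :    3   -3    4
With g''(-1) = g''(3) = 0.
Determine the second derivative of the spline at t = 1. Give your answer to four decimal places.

4.8750

Put σ_i = g'' at the i-th knot. Here h = (2, 2) and Δ = (-3, 7/2), so the interior equations h_(i-1)·σ_(i-1) + 2(h_(i-1)+h_i)·σ_i + h_i·σ_(i+1) = 6(Δ_i − Δ_(i-1)) read
  2·σ_0 + 8·σ_1 + 2·σ_2 = 6(Δ_1 - Δ_0) = 39
Natural end conditions: σ_0 = σ_2 = 0.
Solving the tridiagonal system: σ_0 = 0, σ_1 = 39/8, σ_2 = 0.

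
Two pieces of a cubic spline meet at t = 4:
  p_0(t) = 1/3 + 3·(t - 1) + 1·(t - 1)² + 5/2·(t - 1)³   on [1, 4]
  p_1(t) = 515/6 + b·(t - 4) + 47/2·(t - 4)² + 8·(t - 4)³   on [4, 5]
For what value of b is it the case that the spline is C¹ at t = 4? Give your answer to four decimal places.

p_0'(t) = 3 + 2·(t - 1) + 15/2·(t - 1)², so p_0'(4) = 153/2. On the right, p_1'(4) = b, so b = 153/2.

76.5000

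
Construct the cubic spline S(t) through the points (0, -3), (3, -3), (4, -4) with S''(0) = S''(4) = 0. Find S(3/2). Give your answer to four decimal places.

-2.5781

With σ_i denoting the second derivative at x_i, h_i = 3, 1, and Δ_i = (y_(i+1) − y_i)/h_i = 0, -1:
  3·σ_0 + 8·σ_1 + 1·σ_2 = 6(Δ_1 - Δ_0) = -6
Natural end conditions: σ_0 = σ_2 = 0.
Solving: σ_0 = 0, σ_1 = -3/4, σ_2 = 0.
On [0, 3], S(t) = -3 + 3/8·t + 0·t² - 1/24·t³.
With t = 3/2: S(3/2) = -165/64.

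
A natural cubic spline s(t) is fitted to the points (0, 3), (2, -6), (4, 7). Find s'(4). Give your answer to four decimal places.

9.2500

Put M_i = s'' at the i-th knot. Here h = (2, 2) and Δ = (-9/2, 13/2), so the interior equations h_(i-1)·M_(i-1) + 2(h_(i-1)+h_i)·M_i + h_i·M_(i+1) = 6(Δ_i − Δ_(i-1)) read
  2·M_0 + 8·M_1 + 2·M_2 = 6(Δ_1 - Δ_0) = 66
Natural end conditions: M_0 = M_2 = 0.
Solving the tridiagonal system: M_0 = 0, M_1 = 33/4, M_2 = 0.
On [2, 4], s'(t) = b_1 + 2c_1·(t - 2) + 3d_1·(t - 2)² with b_1 = Δ_1 - h_1(2M_1 + M_2)/6 = 1, c_1 = M_1/2 = 33/8, d_1 = (M_2 - M_1)/(6h_1) = -11/16. So s'(4) = 37/4.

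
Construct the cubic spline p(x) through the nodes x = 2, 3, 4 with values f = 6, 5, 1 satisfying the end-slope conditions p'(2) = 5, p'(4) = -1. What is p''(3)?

Write M_i for p''(x_i). With h_i = 1, 1 and divided differences Δ_i = -1, -4, the continuity of p' gives the tridiagonal system
  1·M_0 + 4·M_1 + 1·M_2 = 6(Δ_1 - Δ_0) = -18
Clamped end conditions give two more equations: 2h_0·M_0 + h_0·M_1 = 6(Δ_0 - p'(2)) = -36 and h_1·M_1 + 2h_1·M_2 = 6(p'(4) - Δ_1) = 18.
Forward elimination and back-substitution give M_0 = -33/2, M_1 = -3, M_2 = 21/2.

-3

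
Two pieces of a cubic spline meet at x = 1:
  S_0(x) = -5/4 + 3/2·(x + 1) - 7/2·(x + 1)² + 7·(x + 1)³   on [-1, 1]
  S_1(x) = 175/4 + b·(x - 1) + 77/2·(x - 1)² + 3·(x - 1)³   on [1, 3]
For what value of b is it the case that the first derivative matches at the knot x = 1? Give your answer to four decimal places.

S_0'(x) = 3/2 - 7·(x + 1) + 21·(x + 1)², so S_0'(1) = 143/2. On the right, S_1'(1) = b, so b = 143/2.

71.5000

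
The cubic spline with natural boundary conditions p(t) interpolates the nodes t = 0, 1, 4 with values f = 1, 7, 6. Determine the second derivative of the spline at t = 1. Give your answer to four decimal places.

-4.7500

With m_i denoting the second derivative at x_i, h_i = 1, 3, and Δ_i = (y_(i+1) − y_i)/h_i = 6, -1/3:
  1·m_0 + 8·m_1 + 3·m_2 = 6(Δ_1 - Δ_0) = -38
Natural end conditions: m_0 = m_2 = 0.
Solving the tridiagonal system: m_0 = 0, m_1 = -19/4, m_2 = 0.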